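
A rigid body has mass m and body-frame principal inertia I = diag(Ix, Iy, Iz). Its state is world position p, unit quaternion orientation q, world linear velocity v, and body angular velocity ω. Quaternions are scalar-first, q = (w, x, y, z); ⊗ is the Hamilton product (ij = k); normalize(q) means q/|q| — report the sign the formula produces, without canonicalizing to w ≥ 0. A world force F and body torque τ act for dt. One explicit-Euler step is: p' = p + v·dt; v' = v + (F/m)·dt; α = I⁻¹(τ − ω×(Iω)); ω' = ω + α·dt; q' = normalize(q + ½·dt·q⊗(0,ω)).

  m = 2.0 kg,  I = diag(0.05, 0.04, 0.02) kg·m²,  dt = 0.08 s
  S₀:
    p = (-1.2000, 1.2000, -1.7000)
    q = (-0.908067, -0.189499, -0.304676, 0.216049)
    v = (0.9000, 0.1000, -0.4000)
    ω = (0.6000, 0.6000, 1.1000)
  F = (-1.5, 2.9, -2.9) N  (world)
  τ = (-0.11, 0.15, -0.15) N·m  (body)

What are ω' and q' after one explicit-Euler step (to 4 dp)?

gyro term ω×Iω = (-0.0132, 0.0198, -0.0036)
(τ − ω×Iω)/I = (-1.9360, 3.2550, -7.3200)
new body rate ω' = (0.4451, 0.8604, 0.5144)
2q̇ = q⊗(0,ω) = (0.0588511, -1.0096132, -0.2067619, -0.9297675)
q' = normalize(q + ½dt·q⊗(0,ω)) = (-0.9043, -0.2295, -0.3125, 0.1786)

ω' = (0.4451, 0.8604, 0.5144)
q' = (-0.9043, -0.2295, -0.3125, 0.1786)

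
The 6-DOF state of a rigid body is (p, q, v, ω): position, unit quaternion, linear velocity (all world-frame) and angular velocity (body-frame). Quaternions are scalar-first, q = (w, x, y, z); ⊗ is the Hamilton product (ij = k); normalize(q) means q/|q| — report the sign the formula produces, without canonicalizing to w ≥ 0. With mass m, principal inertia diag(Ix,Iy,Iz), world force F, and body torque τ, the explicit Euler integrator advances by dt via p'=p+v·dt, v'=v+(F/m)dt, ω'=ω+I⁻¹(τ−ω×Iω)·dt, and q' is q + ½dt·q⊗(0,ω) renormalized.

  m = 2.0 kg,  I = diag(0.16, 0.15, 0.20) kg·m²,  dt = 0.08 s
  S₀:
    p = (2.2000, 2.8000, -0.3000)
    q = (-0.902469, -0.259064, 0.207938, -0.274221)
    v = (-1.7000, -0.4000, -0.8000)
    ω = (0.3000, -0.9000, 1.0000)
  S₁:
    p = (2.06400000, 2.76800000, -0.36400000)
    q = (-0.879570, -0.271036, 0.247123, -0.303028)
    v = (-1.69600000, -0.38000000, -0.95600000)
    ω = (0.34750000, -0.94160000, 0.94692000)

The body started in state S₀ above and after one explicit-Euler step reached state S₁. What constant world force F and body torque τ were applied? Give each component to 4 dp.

F = (0.1000, 0.5000, -3.9000)
τ = (0.0500, -0.0900, -0.1300)

Δω = ω₁−ω₀ = (0.04750000, -0.04160000, -0.05308000)
precession coupling = (-0.0450, -0.0120, 0.0027)
applied torque τ = (0.0500, -0.0900, -0.1300)
v₁ − v₀ = (0.00400000, 0.02000000, -0.15600000)
m·(v₁−v₀)/dt = (0.1000, 0.5000, -3.9000)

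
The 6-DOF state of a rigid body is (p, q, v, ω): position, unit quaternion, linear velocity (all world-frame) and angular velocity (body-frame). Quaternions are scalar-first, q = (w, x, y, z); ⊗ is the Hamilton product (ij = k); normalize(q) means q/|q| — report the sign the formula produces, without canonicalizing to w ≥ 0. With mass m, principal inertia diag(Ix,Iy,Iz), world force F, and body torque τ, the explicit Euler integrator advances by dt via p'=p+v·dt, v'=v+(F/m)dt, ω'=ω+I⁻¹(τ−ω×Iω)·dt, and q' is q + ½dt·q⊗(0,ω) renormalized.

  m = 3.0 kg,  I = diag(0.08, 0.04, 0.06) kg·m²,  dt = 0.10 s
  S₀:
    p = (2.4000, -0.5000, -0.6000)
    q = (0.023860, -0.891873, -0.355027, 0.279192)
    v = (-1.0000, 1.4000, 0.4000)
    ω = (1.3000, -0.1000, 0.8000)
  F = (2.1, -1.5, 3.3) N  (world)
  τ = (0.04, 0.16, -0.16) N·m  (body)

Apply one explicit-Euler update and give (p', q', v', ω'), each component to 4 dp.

p' = (2.3000, -0.3600, -0.5600)
q' = (0.0687, -0.9005, -0.3004, 0.3068)
v' = (-0.9300, 1.3500, 0.5100)
ω' = (1.3520, 0.2480, 0.5247)

ω×(Iω) gyroscopic = (-0.0016, 0.0208, 0.0052)
(τ − ω×Iω)/I = (0.5200, 3.4800, -2.7533)
ω + α·dt = (1.3520, 0.2480, 0.5247)
Hamilton product q⊗(0,ω) = (0.9005786, -0.2250844, 1.0740620, 0.5698104)
updated quaternion q' = (0.0687, -0.9005, -0.3004, 0.3068)
linear accel F/m = (0.7000, -0.5000, 1.1000)
p' = p + v·dt = (2.3000, -0.3600, -0.5600)
new velocity v' = (-0.9300, 1.3500, 0.5100)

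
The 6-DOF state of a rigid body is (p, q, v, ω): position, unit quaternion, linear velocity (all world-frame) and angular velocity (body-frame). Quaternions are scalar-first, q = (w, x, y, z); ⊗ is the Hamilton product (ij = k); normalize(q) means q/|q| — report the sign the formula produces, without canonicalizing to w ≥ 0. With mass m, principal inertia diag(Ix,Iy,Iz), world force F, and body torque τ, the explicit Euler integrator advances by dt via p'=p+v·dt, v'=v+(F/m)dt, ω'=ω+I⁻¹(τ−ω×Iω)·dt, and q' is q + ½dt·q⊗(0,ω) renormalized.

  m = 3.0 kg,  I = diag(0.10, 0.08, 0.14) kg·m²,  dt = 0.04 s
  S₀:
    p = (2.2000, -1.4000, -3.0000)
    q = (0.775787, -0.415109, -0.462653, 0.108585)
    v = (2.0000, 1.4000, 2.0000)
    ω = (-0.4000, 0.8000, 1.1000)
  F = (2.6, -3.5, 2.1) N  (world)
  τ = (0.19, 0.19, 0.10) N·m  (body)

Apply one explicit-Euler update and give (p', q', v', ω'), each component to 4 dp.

p' = (2.2800, -1.3440, -2.9200)
q' = (0.7772, -0.4331, -0.4418, 0.1153)
v' = (2.0347, 1.3533, 2.0280)
ω' = (-0.3451, 0.8862, 1.1267)

ω×(Iω) gyroscopic = (0.0528, 0.0176, 0.0064)
(τ − ω×Iω)/I = (1.3720, 2.1550, 0.6686)
new body rate ω' = (-0.3451, 0.8862, 1.1267)
q⊗(0,ω) = (0.0846353, -0.9061011, 1.0338155, 0.3362173)
updated quaternion q' = (0.7772, -0.4331, -0.4418, 0.1153)
a = (0.8667, -1.1667, 0.7000)
p + v·dt = (2.2800, -1.3440, -2.9200)
new velocity v' = (2.0347, 1.3533, 2.0280)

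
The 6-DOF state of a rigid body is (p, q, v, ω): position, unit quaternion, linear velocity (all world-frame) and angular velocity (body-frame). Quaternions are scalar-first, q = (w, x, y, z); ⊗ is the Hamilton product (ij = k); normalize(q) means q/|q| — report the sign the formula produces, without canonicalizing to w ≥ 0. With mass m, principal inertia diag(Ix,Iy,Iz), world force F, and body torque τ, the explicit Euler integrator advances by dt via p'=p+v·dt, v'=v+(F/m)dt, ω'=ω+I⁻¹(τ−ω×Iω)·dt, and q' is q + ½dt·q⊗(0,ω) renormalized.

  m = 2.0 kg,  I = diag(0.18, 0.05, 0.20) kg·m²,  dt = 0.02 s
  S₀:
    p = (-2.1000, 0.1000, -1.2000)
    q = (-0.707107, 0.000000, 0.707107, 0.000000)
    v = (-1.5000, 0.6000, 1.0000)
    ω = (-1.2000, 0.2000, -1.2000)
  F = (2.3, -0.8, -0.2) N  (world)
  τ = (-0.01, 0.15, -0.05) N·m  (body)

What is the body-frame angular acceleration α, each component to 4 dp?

gyro term ω×Iω = (-0.0360, -0.0288, 0.0312)
α = I⁻¹(τ − ω×Iω) = (0.1444, 3.5760, -0.4060)

α = (0.1444, 3.5760, -0.4060)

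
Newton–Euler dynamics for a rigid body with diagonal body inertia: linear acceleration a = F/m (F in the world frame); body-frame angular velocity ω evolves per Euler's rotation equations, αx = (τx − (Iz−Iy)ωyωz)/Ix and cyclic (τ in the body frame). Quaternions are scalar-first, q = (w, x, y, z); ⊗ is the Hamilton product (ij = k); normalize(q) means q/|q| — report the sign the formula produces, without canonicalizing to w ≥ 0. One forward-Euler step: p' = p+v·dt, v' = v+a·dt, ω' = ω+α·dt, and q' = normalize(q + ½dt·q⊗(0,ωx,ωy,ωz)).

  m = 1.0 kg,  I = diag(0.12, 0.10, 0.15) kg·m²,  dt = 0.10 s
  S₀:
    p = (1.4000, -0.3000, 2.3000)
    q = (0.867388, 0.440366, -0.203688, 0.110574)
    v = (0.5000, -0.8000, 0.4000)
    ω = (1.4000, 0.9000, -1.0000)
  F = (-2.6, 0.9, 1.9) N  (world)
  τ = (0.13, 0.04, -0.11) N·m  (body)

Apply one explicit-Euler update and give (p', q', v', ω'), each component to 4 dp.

gyro term ω×Iω = (-0.0450, 0.0420, -0.0252)
(τ − ω×Iω)/I = (1.4583, -0.0200, -0.5653)
ω' = ω + α·dt = (1.5458, 0.8980, -1.0565)
2q̇ = q⊗(0,ω) = (-0.3226192, 1.3185146, 1.3758188, -0.1858954)
q' = normalize(q + ½dt·q⊗(0,ω)) = (0.8473, 0.5039, -0.1343, 0.1008)
a = (-2.6000, 0.9000, 1.9000)
p + v·dt = (1.4500, -0.3800, 2.3400)
new velocity v' = (0.2400, -0.7100, 0.5900)

p' = (1.4500, -0.3800, 2.3400)
q' = (0.8473, 0.5039, -0.1343, 0.1008)
v' = (0.2400, -0.7100, 0.5900)
ω' = (1.5458, 0.8980, -1.0565)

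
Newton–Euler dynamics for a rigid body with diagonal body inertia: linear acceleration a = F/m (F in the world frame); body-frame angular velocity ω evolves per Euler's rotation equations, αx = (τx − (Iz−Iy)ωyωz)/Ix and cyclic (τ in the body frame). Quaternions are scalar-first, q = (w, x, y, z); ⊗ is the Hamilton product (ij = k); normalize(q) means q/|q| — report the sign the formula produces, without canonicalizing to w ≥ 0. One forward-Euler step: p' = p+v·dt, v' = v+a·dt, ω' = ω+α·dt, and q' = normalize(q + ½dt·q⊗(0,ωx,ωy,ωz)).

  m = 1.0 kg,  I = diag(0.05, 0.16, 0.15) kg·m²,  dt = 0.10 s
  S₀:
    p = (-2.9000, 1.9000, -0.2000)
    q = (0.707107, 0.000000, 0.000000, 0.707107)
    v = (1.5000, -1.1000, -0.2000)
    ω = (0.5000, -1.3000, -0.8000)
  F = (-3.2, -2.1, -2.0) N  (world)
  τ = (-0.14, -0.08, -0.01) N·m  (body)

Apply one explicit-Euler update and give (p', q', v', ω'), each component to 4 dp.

α = I⁻¹(τ − ω×Iω) = (-2.5920, -0.7500, 0.4100)
ω' = ω + α·dt = (0.2408, -1.3750, -0.7590)
q⊗(0,ω) = (0.5656856, 1.2727926, -0.5656856, -0.5656856)
q + ½dt·q⊗(0,ω), renormalized = (0.7330, 0.0634, -0.0282, 0.6766)
linear accel F/m = (-3.2000, -2.1000, -2.0000)
p + v·dt = (-2.7500, 1.7900, -0.2200)
v + (F/m)dt = (1.1800, -1.3100, -0.4000)

p' = (-2.7500, 1.7900, -0.2200)
q' = (0.7330, 0.0634, -0.0282, 0.6766)
v' = (1.1800, -1.3100, -0.4000)
ω' = (0.2408, -1.3750, -0.7590)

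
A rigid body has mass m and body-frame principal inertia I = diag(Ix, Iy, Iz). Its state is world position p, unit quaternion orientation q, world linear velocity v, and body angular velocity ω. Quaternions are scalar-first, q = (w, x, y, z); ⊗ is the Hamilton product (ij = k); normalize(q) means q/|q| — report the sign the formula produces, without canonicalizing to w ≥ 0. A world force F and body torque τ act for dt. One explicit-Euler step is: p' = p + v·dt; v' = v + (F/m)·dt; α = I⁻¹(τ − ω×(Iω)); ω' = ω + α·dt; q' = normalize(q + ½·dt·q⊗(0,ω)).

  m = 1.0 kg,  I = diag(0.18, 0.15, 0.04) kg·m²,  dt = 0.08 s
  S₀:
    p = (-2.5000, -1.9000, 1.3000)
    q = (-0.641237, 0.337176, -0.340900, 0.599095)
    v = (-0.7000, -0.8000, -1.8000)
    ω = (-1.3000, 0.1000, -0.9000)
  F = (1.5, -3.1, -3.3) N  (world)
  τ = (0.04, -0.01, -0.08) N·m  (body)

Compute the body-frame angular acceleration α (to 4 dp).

α = (0.1672, -1.1587, -2.0975)

ω×(Iω) gyroscopic = (0.0099, 0.1638, 0.0039)
α = I⁻¹(τ − ω×Iω) = (0.1672, -1.1587, -2.0975)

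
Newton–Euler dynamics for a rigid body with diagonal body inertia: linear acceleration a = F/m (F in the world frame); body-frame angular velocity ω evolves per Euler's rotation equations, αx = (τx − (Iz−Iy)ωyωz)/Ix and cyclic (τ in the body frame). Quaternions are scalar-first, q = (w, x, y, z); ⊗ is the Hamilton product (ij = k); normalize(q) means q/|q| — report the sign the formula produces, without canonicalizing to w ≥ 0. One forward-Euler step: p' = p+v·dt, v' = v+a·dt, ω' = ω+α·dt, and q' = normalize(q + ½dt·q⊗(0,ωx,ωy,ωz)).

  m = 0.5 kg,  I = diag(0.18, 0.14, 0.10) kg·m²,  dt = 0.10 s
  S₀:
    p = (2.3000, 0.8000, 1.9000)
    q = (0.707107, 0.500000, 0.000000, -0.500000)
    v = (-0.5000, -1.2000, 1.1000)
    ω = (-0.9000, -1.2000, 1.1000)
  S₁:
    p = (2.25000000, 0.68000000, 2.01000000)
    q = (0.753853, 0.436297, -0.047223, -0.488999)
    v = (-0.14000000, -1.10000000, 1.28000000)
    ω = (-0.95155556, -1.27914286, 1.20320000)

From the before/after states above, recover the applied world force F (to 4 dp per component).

F = (1.8000, 0.5000, 0.9000)

v₁ − v₀ = (0.36000000, 0.10000000, 0.18000000)
m·(v₁−v₀)/dt = (1.8000, 0.5000, 0.9000)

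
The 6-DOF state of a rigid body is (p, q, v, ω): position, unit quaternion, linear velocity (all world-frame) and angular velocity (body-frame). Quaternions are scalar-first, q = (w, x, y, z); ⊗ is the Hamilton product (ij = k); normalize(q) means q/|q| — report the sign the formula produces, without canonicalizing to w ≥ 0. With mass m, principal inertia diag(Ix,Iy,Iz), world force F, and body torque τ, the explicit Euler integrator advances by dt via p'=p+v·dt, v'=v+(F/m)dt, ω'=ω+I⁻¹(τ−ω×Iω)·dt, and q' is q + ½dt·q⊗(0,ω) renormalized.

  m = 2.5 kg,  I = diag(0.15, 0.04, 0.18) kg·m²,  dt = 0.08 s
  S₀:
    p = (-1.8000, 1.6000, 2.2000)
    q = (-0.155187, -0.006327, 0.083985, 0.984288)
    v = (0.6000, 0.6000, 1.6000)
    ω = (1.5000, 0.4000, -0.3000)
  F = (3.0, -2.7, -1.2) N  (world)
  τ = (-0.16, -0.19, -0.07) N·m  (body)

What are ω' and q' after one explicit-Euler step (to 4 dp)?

ω' = (1.4236, -0.0070, -0.3018)
q' = (-0.1441, -0.0323, 0.1402, 0.9791)

ω×(Iω) gyroscopic = (-0.0168, 0.0135, -0.0660)
(τ − ω×Iω)/I = (-0.9547, -5.0875, -0.0222)
new body rate ω' = (1.4236, -0.0070, -0.3018)
2q̇ = q⊗(0,ω) = (0.2711829, -0.6516912, 1.4124591, -0.0819522)
q + ½dt·q⊗(0,ω), renormalized = (-0.1441, -0.0323, 0.1402, 0.9791)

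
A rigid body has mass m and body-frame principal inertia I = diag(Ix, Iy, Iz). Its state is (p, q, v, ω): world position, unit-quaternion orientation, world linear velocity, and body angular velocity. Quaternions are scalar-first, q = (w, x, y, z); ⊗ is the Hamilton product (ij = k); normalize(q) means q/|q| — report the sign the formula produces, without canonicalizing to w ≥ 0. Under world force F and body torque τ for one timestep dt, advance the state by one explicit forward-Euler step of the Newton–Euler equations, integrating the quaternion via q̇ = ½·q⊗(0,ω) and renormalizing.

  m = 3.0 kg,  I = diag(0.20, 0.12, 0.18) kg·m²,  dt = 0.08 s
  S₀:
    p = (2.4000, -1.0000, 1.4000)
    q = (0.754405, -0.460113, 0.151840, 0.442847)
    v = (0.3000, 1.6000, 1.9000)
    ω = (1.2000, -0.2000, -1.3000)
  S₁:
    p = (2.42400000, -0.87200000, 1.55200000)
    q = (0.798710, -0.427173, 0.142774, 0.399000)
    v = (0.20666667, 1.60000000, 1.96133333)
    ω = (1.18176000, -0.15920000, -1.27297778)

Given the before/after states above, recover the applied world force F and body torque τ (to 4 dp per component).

F = (-3.5000, 0.0000, 2.3000)
τ = (-0.0300, 0.0300, 0.0800)

velocity change Δv = (-0.09333333, 0.00000000, 0.06133333)
F = m·Δv/dt = (-3.5000, 0.0000, 2.3000)
Δω = ω₁−ω₀ = (-0.01824000, 0.04080000, 0.02702222)
applied torque τ = (-0.0300, 0.0300, 0.0800)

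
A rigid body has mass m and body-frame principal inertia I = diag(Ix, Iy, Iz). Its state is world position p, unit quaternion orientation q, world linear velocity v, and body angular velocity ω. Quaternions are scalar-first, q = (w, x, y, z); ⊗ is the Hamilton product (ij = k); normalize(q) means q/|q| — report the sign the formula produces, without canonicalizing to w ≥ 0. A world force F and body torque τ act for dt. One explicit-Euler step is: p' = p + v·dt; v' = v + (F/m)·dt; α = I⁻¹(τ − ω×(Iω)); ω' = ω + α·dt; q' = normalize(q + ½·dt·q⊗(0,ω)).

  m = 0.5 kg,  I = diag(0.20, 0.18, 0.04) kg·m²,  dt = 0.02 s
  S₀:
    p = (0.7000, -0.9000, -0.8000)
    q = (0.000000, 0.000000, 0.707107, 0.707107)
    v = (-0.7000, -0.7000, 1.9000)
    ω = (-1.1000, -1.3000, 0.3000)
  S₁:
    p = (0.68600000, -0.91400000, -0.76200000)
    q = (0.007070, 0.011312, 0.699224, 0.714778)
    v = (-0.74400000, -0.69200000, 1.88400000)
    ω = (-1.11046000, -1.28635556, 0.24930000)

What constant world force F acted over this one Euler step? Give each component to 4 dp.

v₁ − v₀ = (-0.04400000, 0.00800000, -0.01600000)
applied force F = (-1.1000, 0.2000, -0.4000)

F = (-1.1000, 0.2000, -0.4000)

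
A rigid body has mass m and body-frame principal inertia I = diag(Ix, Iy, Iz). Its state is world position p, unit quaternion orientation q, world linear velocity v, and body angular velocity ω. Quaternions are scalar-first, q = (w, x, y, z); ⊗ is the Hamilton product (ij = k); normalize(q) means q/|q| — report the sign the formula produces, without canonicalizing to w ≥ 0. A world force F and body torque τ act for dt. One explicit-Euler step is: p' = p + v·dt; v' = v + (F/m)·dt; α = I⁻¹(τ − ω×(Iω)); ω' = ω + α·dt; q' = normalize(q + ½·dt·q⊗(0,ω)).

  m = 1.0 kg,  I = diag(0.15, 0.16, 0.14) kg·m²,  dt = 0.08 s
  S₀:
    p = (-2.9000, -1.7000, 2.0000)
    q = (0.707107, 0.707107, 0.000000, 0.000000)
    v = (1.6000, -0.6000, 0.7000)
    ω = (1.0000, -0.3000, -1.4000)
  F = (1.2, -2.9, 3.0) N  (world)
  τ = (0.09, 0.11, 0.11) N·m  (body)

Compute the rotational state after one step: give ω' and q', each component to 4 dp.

ω' = (1.0525, -0.2380, -1.3354)
q' = (0.6772, 0.7336, 0.0310, -0.0480)

gyro term ω×Iω = (-0.0084, -0.0140, -0.0030)
angular accel α = (0.6560, 0.7750, 0.8071)
ω' = ω + α·dt = (1.0525, -0.2380, -1.3354)
q⊗(0,ω) = (-0.7071070, 0.7071070, 0.7778177, -1.2020819)
q + ½dt·q⊗(0,ω), renormalized = (0.6772, 0.7336, 0.0310, -0.0480)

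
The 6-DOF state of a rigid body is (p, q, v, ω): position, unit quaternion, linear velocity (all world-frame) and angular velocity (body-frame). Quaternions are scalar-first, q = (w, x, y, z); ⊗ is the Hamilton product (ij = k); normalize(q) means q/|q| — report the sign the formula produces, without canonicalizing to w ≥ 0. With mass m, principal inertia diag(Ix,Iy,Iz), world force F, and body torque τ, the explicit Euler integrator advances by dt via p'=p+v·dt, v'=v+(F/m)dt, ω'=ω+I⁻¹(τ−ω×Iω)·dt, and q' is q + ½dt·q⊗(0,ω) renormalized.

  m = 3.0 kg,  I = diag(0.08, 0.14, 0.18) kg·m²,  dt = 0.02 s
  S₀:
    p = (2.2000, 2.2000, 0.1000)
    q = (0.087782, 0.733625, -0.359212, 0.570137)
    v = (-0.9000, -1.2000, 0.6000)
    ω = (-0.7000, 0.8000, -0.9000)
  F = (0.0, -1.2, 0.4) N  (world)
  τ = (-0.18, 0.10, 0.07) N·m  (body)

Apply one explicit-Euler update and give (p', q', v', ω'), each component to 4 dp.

gyro term ω×Iω = (-0.0288, -0.0630, -0.0336)
angular accel α = (-1.8900, 1.1643, 0.5756)
ω + α·dt = (-0.7378, 0.8233, -0.8885)
q⊗(0,ω) = (1.3140304, -0.1942662, 0.3313922, 0.2564478)
q + ½dt·q⊗(0,ω), renormalized = (0.1009, 0.7316, -0.3559, 0.5726)
linear accel F/m = (0.0000, -0.4000, 0.1333)
new position p' = (2.1820, 2.1760, 0.1120)
new velocity v' = (-0.9000, -1.2080, 0.6027)

p' = (2.1820, 2.1760, 0.1120)
q' = (0.1009, 0.7316, -0.3559, 0.5726)
v' = (-0.9000, -1.2080, 0.6027)
ω' = (-0.7378, 0.8233, -0.8885)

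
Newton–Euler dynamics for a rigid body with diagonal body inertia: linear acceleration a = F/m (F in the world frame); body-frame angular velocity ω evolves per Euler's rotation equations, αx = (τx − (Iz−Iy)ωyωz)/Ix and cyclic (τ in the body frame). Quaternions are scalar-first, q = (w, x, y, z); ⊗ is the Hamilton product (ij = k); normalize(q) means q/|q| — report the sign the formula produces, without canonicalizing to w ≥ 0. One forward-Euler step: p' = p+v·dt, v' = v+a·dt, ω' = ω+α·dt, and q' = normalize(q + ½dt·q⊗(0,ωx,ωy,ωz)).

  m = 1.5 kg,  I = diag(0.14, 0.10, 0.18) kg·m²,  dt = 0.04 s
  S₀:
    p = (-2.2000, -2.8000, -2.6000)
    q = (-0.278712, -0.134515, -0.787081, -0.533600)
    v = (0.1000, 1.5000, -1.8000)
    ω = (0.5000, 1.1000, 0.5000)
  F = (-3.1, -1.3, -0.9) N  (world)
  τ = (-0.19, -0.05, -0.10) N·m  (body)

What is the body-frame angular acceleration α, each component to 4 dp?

precession coupling ω×(Iω) = (0.0440, -0.0100, -0.0220)
angular accel α = (-1.6714, -0.4000, -0.4333)

α = (-1.6714, -0.4000, -0.4333)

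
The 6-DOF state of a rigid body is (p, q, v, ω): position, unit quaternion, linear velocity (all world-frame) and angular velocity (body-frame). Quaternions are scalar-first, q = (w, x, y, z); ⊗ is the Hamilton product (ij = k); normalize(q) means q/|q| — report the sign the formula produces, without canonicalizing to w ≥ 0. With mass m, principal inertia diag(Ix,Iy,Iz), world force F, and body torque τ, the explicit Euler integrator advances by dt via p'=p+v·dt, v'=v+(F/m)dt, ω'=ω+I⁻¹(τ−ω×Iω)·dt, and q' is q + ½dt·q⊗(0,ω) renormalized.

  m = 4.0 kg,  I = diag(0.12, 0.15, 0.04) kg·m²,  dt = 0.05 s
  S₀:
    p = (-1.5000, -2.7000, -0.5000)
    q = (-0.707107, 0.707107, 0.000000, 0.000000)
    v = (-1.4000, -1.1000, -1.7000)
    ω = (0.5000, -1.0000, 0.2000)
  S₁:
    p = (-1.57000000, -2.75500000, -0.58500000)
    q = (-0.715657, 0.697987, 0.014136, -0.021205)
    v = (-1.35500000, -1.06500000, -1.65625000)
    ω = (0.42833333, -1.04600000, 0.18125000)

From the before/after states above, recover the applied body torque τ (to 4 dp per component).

τ = (-0.1500, -0.1300, -0.0300)

rate change Δω = (-0.07166667, -0.04600000, -0.01875000)
precession coupling = (0.0220, 0.0080, -0.0150)
I·α + gyro = (-0.1500, -0.1300, -0.0300)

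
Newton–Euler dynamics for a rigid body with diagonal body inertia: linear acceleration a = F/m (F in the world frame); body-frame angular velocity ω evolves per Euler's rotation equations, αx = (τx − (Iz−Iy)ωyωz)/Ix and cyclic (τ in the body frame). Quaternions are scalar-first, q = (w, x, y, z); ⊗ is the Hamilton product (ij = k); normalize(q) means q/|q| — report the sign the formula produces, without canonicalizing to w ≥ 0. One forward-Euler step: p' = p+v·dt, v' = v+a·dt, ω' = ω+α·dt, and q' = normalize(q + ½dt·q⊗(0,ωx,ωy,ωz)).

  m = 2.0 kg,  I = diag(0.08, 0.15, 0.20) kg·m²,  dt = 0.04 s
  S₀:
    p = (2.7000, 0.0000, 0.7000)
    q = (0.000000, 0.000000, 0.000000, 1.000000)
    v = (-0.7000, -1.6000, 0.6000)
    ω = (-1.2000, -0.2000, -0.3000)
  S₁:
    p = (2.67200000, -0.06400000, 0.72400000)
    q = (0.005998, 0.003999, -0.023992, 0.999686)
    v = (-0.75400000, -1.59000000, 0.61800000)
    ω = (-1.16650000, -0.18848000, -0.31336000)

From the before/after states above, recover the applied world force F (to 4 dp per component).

F = (-2.7000, 0.5000, 0.9000)

velocity change Δv = (-0.05400000, 0.01000000, 0.01800000)
applied force F = (-2.7000, 0.5000, 0.9000)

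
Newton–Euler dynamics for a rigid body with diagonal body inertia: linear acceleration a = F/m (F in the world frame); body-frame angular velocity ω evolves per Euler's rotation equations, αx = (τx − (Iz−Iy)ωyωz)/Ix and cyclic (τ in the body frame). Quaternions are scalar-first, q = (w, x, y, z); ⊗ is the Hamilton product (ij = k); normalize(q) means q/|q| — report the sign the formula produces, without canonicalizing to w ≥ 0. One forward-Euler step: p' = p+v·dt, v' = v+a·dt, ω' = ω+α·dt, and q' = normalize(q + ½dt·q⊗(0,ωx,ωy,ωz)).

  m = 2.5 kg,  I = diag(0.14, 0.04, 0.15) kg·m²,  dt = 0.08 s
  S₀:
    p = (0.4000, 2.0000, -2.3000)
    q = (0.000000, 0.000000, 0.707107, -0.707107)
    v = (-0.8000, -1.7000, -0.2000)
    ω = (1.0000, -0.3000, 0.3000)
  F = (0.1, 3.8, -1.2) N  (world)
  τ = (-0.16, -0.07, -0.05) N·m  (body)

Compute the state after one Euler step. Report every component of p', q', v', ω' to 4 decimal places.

p' = (0.3360, 1.8640, -2.3160)
q' = (0.0170, 0.0000, 0.6782, -0.7347)
v' = (-0.7968, -1.5784, -0.2384)
ω' = (0.9142, -0.4340, 0.2573)

(τ − ω×Iω)/I = (-1.0721, -1.6750, -0.5333)
ω' = ω + α·dt = (0.9142, -0.4340, 0.2573)
q⊗(0,ω) = (0.4242642, 0.0000000, -0.7071070, -0.7071070)
q' = normalize(q + ½dt·q⊗(0,ω)) = (0.0170, 0.0000, 0.6782, -0.7347)
p + v·dt = (0.3360, 1.8640, -2.3160)
v' = v + a·dt = (-0.7968, -1.5784, -0.2384)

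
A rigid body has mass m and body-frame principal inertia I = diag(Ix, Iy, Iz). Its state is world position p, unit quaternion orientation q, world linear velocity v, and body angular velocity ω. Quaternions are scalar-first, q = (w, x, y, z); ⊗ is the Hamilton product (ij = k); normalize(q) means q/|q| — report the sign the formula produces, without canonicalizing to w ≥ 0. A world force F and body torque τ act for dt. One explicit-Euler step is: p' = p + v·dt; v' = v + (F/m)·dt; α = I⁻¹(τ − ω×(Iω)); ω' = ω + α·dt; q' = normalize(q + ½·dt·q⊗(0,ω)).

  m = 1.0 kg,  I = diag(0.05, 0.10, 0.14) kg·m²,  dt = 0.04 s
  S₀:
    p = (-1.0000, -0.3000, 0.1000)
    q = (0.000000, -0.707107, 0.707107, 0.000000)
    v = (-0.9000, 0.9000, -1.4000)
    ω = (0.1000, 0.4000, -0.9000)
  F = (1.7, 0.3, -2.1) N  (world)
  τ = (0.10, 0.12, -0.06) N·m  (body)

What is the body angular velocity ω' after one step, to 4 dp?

ω' = (0.1915, 0.4448, -0.9177)

ω×(Iω) gyroscopic = (-0.0144, 0.0081, 0.0020)
angular accel α = (2.2880, 1.1190, -0.4429)
ω' = ω + α·dt = (0.1915, 0.4448, -0.9177)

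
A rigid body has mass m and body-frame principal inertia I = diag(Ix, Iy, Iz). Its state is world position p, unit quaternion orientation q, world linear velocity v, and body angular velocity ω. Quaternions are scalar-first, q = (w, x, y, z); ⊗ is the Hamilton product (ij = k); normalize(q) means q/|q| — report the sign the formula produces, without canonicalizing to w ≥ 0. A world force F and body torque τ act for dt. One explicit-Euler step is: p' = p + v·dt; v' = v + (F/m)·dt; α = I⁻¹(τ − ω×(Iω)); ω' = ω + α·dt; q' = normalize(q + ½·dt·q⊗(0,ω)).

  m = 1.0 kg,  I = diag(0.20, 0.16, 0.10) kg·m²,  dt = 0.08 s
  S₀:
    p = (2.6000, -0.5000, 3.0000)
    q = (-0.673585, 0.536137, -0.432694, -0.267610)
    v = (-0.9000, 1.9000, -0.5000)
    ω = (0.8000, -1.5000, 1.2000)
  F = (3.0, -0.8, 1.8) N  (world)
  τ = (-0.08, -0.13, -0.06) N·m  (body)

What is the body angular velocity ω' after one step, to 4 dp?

α = I⁻¹(τ − ω×Iω) = (-0.9400, -1.4125, -1.0800)
ω' = ω + α·dt = (0.7248, -1.6130, 1.1136)

ω' = (0.7248, -1.6130, 1.1136)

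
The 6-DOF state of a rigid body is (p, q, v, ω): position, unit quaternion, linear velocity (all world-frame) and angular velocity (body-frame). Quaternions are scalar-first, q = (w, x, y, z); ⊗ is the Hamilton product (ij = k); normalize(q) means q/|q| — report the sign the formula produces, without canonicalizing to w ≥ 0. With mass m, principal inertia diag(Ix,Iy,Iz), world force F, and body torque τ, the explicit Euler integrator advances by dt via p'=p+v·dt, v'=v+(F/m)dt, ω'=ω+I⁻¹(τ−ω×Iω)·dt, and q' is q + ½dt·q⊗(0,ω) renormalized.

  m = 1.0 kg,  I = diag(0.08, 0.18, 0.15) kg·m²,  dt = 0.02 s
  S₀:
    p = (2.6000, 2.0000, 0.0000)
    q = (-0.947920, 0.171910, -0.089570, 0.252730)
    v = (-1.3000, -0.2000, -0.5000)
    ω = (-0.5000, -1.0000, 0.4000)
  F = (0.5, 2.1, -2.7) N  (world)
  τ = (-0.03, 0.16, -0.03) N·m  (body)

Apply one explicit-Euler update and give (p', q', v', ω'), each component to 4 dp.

p' = (2.5740, 1.9960, -0.0100)
q' = (-0.9489, 0.1788, -0.0820, 0.2468)
v' = (-1.2900, -0.1580, -0.5540)
ω' = (-0.5105, -0.9838, 0.3893)

a = F/m = (0.5000, 2.1000, -2.7000)
p + v·dt = (2.5740, 1.9960, -0.0100)
v' = v + a·dt = (-1.2900, -0.1580, -0.5540)
gyro term ω×Iω = (0.0120, 0.0140, 0.0500)
α = I⁻¹(τ − ω×Iω) = (-0.5250, 0.8111, -0.5333)
new body rate ω' = (-0.5105, -0.9838, 0.3893)
q⊗(0,ω) = (-0.1047070, 0.6908620, 0.7527910, -0.5958630)
q' = normalize(q + ½dt·q⊗(0,ω)) = (-0.9489, 0.1788, -0.0820, 0.2468)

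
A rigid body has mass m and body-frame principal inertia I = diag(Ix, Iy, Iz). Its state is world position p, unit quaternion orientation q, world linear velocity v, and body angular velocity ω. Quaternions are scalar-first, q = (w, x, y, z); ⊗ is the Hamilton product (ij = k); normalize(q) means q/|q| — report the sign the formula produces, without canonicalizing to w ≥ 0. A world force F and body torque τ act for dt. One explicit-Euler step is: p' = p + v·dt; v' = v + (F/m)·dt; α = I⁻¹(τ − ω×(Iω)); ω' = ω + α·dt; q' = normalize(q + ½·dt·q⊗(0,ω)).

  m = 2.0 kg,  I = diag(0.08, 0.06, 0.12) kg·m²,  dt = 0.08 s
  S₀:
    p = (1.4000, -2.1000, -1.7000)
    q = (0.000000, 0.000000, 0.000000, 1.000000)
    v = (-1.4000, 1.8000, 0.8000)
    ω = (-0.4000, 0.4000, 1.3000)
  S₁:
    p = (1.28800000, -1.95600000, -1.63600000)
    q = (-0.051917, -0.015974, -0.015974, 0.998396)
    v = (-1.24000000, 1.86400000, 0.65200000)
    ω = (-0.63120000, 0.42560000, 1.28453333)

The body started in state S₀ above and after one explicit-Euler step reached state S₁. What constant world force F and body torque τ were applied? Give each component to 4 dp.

ω₁ − ω₀ = (-0.23120000, 0.02560000, -0.01546667)
τ = I·(Δω/dt) + ω₀×(Iω₀) = (-0.2000, 0.0400, -0.0200)
velocity change Δv = (0.16000000, 0.06400000, -0.14800000)
m·(v₁−v₀)/dt = (4.0000, 1.6000, -3.7000)

F = (4.0000, 1.6000, -3.7000)
τ = (-0.2000, 0.0400, -0.0200)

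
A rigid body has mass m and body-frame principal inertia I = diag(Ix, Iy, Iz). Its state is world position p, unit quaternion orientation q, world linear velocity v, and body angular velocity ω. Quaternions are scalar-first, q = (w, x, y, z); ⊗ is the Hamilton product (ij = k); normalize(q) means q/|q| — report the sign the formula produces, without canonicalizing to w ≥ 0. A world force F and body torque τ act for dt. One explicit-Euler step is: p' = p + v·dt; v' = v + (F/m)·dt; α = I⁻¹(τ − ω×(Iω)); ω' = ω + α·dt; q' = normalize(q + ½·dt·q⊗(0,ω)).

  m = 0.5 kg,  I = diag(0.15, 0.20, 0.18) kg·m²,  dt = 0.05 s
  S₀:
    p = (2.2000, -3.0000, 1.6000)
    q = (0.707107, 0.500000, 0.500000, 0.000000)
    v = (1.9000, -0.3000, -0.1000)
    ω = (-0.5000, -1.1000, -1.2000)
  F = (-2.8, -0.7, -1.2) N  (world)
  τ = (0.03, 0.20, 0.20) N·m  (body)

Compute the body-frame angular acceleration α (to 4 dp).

α = (0.3760, 1.0900, 0.9583)

precession coupling ω×(Iω) = (-0.0264, -0.0180, 0.0275)
α = I⁻¹(τ − ω×Iω) = (0.3760, 1.0900, 0.9583)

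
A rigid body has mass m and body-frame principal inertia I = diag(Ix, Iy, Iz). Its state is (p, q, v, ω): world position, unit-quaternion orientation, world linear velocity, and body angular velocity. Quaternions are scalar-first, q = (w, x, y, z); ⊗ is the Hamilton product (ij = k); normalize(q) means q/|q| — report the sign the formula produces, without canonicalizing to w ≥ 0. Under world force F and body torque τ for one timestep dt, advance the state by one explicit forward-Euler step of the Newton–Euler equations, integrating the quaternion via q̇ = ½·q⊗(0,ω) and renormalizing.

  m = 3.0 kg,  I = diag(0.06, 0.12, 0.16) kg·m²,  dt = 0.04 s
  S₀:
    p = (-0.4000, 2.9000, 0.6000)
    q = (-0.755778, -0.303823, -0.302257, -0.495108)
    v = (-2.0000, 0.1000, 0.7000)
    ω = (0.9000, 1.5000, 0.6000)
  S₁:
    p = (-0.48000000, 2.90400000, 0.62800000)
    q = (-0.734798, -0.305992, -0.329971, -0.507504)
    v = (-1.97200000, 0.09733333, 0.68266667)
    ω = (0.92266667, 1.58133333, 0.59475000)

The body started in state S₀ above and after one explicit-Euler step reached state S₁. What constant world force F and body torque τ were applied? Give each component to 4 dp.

F = (2.1000, -0.2000, -1.3000)
τ = (0.0700, 0.1900, 0.0600)

Δω = ω₁−ω₀ = (0.02266667, 0.08133333, -0.00525000)
gyro term ω₀×Iω₀ = (0.0360, -0.0540, 0.0810)
τ = I·(Δω/dt) + ω₀×(Iω₀) = (0.0700, 0.1900, 0.0600)
velocity change Δv = (0.02800000, -0.00266667, -0.01733333)
applied force F = (2.1000, -0.2000, -1.3000)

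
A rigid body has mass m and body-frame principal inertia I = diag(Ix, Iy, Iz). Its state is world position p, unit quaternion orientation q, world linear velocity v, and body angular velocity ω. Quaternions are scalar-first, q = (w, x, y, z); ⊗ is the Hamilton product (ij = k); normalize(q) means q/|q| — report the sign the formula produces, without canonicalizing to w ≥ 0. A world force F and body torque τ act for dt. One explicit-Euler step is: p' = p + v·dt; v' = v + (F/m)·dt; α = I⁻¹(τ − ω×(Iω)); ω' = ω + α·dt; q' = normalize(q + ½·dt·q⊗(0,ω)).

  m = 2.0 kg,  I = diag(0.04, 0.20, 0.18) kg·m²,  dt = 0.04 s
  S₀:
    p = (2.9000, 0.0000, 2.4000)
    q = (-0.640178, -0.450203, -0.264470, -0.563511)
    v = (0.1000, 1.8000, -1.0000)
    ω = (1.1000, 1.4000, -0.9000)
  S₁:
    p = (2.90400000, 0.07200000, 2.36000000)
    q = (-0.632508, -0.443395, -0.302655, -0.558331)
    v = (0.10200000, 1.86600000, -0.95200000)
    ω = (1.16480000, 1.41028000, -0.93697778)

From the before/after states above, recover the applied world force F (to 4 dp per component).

F = (0.1000, 3.3000, 2.4000)

Δv = v₁−v₀ = (0.00200000, 0.06600000, 0.04800000)
applied force F = (0.1000, 3.3000, 2.4000)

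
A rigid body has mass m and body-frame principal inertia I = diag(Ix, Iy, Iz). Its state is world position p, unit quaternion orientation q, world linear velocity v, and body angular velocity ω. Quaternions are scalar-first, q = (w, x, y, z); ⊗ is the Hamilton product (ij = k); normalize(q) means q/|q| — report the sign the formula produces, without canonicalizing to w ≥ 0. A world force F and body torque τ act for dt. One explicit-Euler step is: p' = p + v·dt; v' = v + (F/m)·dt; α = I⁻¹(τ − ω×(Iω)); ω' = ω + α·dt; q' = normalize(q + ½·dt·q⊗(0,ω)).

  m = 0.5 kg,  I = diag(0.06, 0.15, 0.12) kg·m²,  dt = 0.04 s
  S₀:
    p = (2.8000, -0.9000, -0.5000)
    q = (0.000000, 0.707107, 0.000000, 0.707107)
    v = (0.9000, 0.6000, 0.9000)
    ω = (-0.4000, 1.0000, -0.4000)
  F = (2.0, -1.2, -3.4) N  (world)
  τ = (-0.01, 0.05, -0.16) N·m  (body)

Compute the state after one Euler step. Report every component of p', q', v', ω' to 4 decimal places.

p' = (2.8360, -0.8760, -0.4640)
q' = (0.0113, 0.6928, 0.0000, 0.7211)
v' = (1.0600, 0.5040, 0.6280)
ω' = (-0.4147, 1.0159, -0.4413)

p + v·dt = (2.8360, -0.8760, -0.4640)
v' = v + a·dt = (1.0600, 0.5040, 0.6280)
angular accel α = (-0.3667, 0.3973, -1.0333)
ω' = ω + α·dt = (-0.4147, 1.0159, -0.4413)
Hamilton product q⊗(0,ω) = (0.5656856, -0.7071070, 0.0000000, 0.7071070)
updated quaternion q' = (0.0113, 0.6928, 0.0000, 0.7211)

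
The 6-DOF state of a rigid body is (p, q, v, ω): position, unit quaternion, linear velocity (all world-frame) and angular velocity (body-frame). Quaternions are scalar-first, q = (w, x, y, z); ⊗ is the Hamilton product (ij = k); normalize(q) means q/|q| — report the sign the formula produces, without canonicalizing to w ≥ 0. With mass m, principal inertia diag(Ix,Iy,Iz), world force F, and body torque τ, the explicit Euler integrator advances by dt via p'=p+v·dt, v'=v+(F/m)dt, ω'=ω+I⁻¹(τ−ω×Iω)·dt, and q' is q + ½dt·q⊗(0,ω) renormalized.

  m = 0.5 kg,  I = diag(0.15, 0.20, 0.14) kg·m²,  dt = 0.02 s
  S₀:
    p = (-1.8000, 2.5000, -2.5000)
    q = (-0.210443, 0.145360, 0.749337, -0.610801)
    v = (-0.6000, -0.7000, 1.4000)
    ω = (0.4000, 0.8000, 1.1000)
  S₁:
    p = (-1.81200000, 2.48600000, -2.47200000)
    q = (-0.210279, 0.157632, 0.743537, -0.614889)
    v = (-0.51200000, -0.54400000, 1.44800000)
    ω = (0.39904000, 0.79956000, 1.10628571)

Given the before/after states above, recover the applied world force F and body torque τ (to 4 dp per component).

rate change Δω = (-0.00096000, -0.00044000, 0.00628571)
gyro term ω₀×Iω₀ = (-0.0528, 0.0044, 0.0160)
I·α + gyro = (-0.0600, 0.0000, 0.0600)
v₁ − v₀ = (0.08800000, 0.15600000, 0.04800000)
m·(v₁−v₀)/dt = (2.2000, 3.9000, 1.2000)

F = (2.2000, 3.9000, 1.2000)
τ = (-0.0600, 0.0000, 0.0600)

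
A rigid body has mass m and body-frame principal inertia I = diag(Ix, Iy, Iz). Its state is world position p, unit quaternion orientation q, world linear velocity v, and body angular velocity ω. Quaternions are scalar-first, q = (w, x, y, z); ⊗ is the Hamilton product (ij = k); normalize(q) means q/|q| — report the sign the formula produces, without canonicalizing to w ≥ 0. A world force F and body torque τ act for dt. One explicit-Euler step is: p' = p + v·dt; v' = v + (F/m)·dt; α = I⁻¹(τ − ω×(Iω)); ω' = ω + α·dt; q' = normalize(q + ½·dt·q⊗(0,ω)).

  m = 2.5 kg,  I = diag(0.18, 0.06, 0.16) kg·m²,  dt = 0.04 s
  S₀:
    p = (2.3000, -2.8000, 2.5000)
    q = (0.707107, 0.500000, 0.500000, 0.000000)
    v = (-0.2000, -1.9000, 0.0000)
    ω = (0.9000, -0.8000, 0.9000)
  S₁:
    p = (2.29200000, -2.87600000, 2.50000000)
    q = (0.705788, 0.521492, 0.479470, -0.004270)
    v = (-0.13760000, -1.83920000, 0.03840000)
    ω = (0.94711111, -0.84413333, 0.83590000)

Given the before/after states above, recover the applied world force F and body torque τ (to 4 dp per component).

F = (3.9000, 3.8000, 2.4000)
τ = (0.1400, -0.0500, -0.1700)

v₁ − v₀ = (0.06240000, 0.06080000, 0.03840000)
F = m·Δv/dt = (3.9000, 3.8000, 2.4000)
ω₁ − ω₀ = (0.04711111, -0.04413333, -0.06410000)
I·α + gyro = (0.1400, -0.0500, -0.1700)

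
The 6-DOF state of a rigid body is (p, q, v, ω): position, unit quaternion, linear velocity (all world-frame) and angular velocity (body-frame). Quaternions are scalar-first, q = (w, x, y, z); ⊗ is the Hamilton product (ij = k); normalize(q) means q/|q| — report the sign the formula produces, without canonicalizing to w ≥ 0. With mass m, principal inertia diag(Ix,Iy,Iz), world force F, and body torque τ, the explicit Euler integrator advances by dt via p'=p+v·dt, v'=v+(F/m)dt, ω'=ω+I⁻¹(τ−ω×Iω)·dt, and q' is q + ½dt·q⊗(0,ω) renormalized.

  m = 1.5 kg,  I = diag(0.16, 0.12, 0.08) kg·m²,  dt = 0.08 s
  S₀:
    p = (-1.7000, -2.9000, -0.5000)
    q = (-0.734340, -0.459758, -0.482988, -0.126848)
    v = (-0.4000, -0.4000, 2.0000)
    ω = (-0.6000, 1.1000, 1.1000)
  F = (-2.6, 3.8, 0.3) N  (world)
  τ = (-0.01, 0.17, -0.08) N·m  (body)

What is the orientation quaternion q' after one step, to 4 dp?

q' = (-0.7169, -0.4568, -0.4909, -0.1906)

2q̇ = q⊗(0,ω) = (0.3949648, 0.0488500, -0.2259314, -1.6033006)
q + ½dt·q⊗(0,ω), renormalized = (-0.7169, -0.4568, -0.4909, -0.1906)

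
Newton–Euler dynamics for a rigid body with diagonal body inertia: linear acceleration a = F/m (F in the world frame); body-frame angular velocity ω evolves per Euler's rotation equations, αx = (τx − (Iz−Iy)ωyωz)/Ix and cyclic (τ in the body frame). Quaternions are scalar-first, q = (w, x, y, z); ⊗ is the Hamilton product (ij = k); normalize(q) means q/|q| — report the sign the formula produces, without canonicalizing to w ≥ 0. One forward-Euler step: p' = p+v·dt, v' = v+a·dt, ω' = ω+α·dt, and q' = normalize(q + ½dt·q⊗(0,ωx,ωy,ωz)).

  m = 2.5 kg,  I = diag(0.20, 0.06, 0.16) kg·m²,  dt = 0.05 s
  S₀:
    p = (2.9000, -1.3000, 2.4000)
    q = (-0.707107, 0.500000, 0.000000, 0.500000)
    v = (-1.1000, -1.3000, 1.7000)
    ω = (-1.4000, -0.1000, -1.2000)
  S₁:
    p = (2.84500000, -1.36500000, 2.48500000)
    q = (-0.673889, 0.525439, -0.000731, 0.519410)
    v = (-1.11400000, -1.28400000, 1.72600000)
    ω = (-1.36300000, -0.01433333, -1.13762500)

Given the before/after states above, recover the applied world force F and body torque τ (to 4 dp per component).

velocity change Δv = (-0.01400000, 0.01600000, 0.02600000)
applied force F = (-0.7000, 0.8000, 1.3000)
Δω = ω₁−ω₀ = (0.03700000, 0.08566667, 0.06237500)
gyro term ω₀×Iω₀ = (0.0120, 0.0672, -0.0196)
I·α + gyro = (0.1600, 0.1700, 0.1800)

F = (-0.7000, 0.8000, 1.3000)
τ = (0.1600, 0.1700, 0.1800)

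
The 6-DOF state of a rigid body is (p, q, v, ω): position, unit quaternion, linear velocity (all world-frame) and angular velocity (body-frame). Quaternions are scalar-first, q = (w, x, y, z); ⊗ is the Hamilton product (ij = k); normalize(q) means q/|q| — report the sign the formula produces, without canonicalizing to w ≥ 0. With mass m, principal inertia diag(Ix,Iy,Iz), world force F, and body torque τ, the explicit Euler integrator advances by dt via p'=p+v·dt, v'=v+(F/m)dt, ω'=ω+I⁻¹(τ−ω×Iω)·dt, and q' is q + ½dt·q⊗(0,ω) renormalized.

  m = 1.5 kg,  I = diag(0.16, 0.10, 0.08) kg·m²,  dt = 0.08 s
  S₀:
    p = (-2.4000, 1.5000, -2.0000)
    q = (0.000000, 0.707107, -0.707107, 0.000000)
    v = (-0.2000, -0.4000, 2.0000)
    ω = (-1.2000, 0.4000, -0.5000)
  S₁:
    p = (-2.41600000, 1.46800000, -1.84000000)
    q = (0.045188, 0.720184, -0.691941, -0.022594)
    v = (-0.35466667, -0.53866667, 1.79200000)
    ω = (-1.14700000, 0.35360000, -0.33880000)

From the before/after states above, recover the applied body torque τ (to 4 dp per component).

rate change Δω = (0.05300000, -0.04640000, 0.16120000)
gyro term ω₀×Iω₀ = (0.0040, 0.0480, 0.0288)
applied torque τ = (0.1100, -0.0100, 0.1900)

τ = (0.1100, -0.0100, 0.1900)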